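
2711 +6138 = 8849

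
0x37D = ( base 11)742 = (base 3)1020002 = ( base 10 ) 893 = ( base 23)1FJ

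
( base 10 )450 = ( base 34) D8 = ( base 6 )2030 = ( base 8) 702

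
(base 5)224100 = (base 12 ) 4789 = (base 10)8025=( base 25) cl0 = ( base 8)17531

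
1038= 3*346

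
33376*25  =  834400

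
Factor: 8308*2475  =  20562300  =  2^2 * 3^2*5^2*11^1*31^1*67^1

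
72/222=12/37 = 0.32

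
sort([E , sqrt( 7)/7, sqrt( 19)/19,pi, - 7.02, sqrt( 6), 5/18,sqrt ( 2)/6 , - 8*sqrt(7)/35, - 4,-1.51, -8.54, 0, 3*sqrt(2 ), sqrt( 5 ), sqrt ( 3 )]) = [ - 8.54, - 7.02,-4, - 1.51, - 8*sqrt(7 )/35, 0, sqrt ( 19)/19 , sqrt( 2)/6, 5/18,  sqrt( 7) /7,sqrt(3 ), sqrt( 5), sqrt( 6), E, pi, 3*sqrt (2 )]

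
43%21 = 1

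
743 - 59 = 684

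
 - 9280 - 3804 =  - 13084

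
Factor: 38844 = 2^2*3^2*13^1*83^1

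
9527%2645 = 1592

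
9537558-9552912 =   -  15354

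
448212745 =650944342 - 202731597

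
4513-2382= 2131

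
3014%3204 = 3014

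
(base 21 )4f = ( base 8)143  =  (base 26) 3l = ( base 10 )99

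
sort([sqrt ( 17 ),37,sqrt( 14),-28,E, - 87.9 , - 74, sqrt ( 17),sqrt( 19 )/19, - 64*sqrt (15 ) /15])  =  [ - 87.9, - 74, - 28,-64 *sqrt(15)/15, sqrt( 19)/19,E,sqrt( 14) , sqrt( 17), sqrt(17),37 ]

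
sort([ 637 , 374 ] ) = [ 374,637] 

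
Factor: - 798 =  - 2^1 * 3^1 * 7^1 * 19^1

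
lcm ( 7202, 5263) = 136838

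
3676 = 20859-17183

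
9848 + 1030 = 10878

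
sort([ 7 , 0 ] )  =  [0, 7]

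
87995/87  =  1011 + 38/87 = 1011.44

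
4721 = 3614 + 1107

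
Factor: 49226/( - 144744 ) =-2^( - 2)*3^( - 1) *37^( - 1 ) * 151^1 = - 151/444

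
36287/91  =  398 + 69/91 = 398.76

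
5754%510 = 144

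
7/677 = 7/677 = 0.01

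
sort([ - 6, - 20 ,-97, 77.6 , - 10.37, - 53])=[ - 97, - 53, - 20 , - 10.37, - 6 , 77.6]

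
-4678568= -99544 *47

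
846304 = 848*998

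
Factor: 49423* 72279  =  3572245017 = 3^3*11^1 * 2677^1*4493^1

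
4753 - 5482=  - 729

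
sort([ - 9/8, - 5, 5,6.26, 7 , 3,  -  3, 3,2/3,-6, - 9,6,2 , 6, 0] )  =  [ - 9,-6, - 5,-3, - 9/8 , 0,2/3, 2, 3, 3, 5, 6, 6,6.26 , 7 ]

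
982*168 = 164976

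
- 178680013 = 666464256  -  845144269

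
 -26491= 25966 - 52457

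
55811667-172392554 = -116580887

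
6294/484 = 13 +1/242 = 13.00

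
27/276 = 9/92=0.10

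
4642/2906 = 1+868/1453 = 1.60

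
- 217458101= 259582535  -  477040636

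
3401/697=4+613/697 = 4.88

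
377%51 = 20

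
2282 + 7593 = 9875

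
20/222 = 10/111 = 0.09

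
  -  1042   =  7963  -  9005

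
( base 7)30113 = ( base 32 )72u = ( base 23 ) DGH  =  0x1c5e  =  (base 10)7262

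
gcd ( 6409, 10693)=17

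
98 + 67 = 165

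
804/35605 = 804/35605 = 0.02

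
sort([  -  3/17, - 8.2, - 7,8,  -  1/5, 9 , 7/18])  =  [ - 8.2,-7, - 1/5,  -  3/17,7/18,8, 9 ]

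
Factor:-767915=  -  5^1 * 383^1*401^1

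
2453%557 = 225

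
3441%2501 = 940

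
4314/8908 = 2157/4454 =0.48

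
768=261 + 507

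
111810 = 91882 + 19928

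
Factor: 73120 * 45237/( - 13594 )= - 1653864720/6797=-2^4*3^1 * 5^1*7^( - 1 )*17^1*457^1*887^1* 971^ ( - 1 )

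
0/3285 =0  =  0.00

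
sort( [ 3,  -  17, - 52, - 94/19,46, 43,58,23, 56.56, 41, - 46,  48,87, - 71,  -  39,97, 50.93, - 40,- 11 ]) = [ - 71,-52, - 46, - 40,  -  39, - 17, - 11 , - 94/19,3, 23, 41,43, 46,48,50.93,56.56,58,87, 97 ] 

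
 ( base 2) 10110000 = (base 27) 6e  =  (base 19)95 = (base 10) 176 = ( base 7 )341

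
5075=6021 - 946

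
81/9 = 9 = 9.00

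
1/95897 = 1/95897=0.00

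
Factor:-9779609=-7^1*1397087^1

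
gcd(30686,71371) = 1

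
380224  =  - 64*( - 5941)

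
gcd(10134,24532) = 2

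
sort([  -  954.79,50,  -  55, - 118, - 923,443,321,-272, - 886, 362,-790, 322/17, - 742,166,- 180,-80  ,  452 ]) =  [-954.79 , - 923,-886, - 790, - 742,  -  272,-180,  -  118, - 80 , - 55,322/17,50,166,  321,362, 443, 452 ]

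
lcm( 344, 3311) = 26488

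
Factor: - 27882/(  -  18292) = 2^( - 1 )*3^2*17^( - 1)*269^( - 1 )*1549^1 = 13941/9146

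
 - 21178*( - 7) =148246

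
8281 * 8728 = 72276568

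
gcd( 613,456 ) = 1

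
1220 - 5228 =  - 4008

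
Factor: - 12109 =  - 12109^1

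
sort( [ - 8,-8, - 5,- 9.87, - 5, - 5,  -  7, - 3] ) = [ - 9.87, - 8, - 8, - 7, - 5,-5,-5,- 3]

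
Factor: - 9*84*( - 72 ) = 54432 = 2^5*3^5*7^1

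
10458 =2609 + 7849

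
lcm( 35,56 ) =280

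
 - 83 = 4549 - 4632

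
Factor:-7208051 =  - 17^1*424003^1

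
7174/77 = 7174/77 =93.17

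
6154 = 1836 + 4318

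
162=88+74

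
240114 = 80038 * 3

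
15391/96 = 15391/96 = 160.32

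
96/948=8/79 = 0.10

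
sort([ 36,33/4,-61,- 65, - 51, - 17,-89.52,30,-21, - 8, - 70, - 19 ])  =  [ - 89.52 , - 70,  -  65,-61, - 51, - 21, - 19, -17, - 8,33/4, 30,36] 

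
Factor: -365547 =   -  3^1*7^1*13^2*103^1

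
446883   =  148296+298587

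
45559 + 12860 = 58419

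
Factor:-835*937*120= -2^3*3^1 * 5^2 * 167^1 * 937^1 = -93887400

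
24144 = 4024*6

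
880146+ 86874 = 967020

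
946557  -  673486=273071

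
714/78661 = 714/78661 = 0.01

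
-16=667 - 683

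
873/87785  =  9/905 =0.01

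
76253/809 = 94+ 207/809 = 94.26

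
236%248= 236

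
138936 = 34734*4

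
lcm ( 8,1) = 8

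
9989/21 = 1427/3 = 475.67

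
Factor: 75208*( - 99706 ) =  - 2^4 * 7^1*17^1*79^1*49853^1 =- 7498688848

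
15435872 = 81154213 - 65718341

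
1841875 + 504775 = 2346650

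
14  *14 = 196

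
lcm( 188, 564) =564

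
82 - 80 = 2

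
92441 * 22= 2033702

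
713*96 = 68448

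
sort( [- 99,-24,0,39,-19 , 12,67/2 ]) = [ - 99, - 24,  -  19, 0 , 12,67/2  ,  39] 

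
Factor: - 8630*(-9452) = 81570760 = 2^3*5^1 * 17^1*139^1*863^1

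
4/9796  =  1/2449 = 0.00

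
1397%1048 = 349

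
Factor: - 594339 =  - 3^1 * 19^1*10427^1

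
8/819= 8/819 = 0.01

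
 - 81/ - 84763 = 81/84763  =  0.00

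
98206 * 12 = 1178472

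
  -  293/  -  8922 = 293/8922 =0.03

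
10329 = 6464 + 3865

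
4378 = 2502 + 1876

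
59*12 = 708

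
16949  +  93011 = 109960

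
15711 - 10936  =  4775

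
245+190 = 435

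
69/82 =69/82=0.84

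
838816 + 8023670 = 8862486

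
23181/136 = 170 + 61/136 = 170.45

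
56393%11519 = 10317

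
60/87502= 30/43751 = 0.00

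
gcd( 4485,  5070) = 195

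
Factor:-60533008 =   -  2^4*3783313^1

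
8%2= 0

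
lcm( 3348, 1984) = 53568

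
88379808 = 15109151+73270657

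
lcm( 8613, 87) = 8613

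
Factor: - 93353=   -  13^1*43^1*167^1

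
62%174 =62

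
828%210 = 198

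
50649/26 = 50649/26 = 1948.04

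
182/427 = 26/61  =  0.43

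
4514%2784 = 1730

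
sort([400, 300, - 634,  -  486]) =[ - 634 ,  -  486,300, 400 ]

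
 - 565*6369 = -3598485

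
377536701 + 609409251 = 986945952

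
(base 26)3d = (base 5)331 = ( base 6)231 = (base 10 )91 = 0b1011011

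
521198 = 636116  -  114918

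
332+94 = 426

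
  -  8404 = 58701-67105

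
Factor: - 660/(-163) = 2^2*3^1*5^1*11^1 * 163^( - 1)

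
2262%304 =134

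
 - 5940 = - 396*15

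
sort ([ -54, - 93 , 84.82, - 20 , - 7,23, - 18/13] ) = [ - 93, - 54, - 20, - 7,-18/13,23, 84.82 ]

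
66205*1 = 66205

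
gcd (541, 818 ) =1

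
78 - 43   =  35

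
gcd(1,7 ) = 1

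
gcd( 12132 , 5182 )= 2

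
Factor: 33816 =2^3*3^1*1409^1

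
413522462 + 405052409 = 818574871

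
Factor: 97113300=2^2*3^1 * 5^2*323711^1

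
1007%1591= 1007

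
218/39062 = 109/19531 = 0.01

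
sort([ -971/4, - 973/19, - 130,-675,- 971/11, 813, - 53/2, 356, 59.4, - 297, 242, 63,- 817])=[ - 817, - 675, - 297,-971/4, - 130, - 971/11,-973/19, - 53/2,59.4, 63 , 242, 356, 813 ]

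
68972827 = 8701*7927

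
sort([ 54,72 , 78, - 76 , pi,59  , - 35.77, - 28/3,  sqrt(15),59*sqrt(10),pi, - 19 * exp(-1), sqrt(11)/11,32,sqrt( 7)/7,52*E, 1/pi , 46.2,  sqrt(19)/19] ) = [ - 76 ,-35.77, - 28/3, - 19*exp( - 1),sqrt( 19) /19,sqrt( 11 )/11,1/pi,sqrt( 7)/7,  pi , pi, sqrt ( 15),32,46.2,54,59,72,78,52*E,59*sqrt(10)]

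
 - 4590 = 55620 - 60210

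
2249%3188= 2249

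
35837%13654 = 8529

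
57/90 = 19/30 = 0.63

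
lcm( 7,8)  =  56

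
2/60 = 1/30 = 0.03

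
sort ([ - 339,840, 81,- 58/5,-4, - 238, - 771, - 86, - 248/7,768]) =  [ - 771,-339,- 238, - 86, - 248/7,  -  58/5,  -  4 , 81,768,840] 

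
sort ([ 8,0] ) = [ 0,  8] 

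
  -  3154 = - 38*83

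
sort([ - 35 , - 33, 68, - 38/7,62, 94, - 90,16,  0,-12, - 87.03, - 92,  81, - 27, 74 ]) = [-92,  -  90,-87.03 , - 35,  -  33, - 27, - 12, - 38/7,  0,16, 62, 68,74,81,94 ] 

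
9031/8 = 1128 + 7/8 = 1128.88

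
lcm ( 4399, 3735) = 197955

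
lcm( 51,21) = 357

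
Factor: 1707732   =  2^2*3^2*13^1*41^1*89^1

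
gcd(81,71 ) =1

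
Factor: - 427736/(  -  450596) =842/887 = 2^1*421^1*887^ (  -  1)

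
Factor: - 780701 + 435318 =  - 569^1*607^1 = - 345383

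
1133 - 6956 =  - 5823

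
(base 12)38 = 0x2C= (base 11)40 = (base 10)44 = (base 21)22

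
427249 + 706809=1134058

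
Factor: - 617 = -617^1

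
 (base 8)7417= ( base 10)3855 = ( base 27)57L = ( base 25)645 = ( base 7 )14145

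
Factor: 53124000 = 2^5*3^1 * 5^3* 19^1 * 233^1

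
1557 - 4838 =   -  3281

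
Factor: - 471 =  - 3^1 * 157^1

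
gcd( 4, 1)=1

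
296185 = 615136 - 318951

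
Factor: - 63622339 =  - 11^1*359^1*16111^1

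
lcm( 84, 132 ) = 924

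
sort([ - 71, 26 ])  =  [ - 71, 26 ] 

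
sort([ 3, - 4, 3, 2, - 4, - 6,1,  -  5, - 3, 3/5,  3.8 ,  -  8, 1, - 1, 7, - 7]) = [ - 8, - 7, - 6, - 5, - 4, - 4, - 3 , - 1, 3/5,1, 1 , 2, 3, 3,3.8, 7]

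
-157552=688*(- 229)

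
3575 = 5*715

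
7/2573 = 7/2573 = 0.00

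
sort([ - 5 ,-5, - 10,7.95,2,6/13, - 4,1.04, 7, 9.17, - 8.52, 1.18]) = [ - 10, - 8.52 , - 5, - 5, - 4,6/13 , 1.04,1.18, 2,7, 7.95, 9.17 ] 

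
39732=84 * 473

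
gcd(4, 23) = 1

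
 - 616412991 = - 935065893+318652902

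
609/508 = 609/508 = 1.20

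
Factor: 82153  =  82153^1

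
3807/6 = 634 + 1/2 =634.50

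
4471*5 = 22355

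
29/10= 29/10 =2.90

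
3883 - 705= 3178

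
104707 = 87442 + 17265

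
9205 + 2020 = 11225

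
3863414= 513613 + 3349801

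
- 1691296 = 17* ( - 99488)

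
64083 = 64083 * 1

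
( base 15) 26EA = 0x2080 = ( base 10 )8320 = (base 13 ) 3A30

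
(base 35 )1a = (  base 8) 55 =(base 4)231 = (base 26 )1J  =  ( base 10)45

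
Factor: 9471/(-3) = - 3157 = - 7^1 * 11^1*41^1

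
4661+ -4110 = 551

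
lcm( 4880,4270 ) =34160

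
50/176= 25/88 = 0.28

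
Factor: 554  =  2^1 * 277^1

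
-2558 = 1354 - 3912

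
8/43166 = 4/21583= 0.00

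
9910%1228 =86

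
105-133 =- 28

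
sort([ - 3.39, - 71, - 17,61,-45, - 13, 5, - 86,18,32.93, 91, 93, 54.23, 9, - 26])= [ - 86, - 71,- 45, - 26,-17, - 13, - 3.39, 5,9, 18,32.93, 54.23, 61, 91, 93]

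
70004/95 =736 + 84/95 = 736.88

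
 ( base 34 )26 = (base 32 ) 2a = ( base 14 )54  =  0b1001010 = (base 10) 74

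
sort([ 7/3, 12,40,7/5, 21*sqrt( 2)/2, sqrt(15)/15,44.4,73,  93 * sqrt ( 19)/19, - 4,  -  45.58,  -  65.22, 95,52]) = [-65.22,-45.58, - 4,sqrt( 15) /15,7/5,7/3, 12, 21 * sqrt(2) /2,93*sqrt( 19)/19, 40,44.4,  52,73,95 ] 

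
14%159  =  14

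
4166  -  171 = 3995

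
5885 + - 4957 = 928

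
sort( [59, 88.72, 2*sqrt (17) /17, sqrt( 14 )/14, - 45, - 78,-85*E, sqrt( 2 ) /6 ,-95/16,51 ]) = [ - 85*E, - 78, -45, - 95/16, sqrt(2 )/6,sqrt(14 ) /14, 2*sqrt(17 ) /17,51, 59, 88.72]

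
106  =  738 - 632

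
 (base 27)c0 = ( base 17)121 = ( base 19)h1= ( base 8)504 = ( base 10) 324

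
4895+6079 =10974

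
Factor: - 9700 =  - 2^2*5^2*97^1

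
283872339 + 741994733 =1025867072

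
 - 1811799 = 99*(-18301 )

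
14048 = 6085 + 7963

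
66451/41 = 66451/41 = 1620.76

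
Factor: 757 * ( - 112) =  - 84784= - 2^4*7^1*757^1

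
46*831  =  38226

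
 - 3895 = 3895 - 7790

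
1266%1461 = 1266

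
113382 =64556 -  - 48826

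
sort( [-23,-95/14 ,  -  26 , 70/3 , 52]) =[-26,-23, -95/14 , 70/3,52 ] 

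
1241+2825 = 4066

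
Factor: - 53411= -53411^1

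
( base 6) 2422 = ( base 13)365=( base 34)hc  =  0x24E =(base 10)590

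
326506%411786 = 326506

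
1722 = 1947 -225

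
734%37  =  31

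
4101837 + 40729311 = 44831148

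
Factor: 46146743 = 29^1 * 1591267^1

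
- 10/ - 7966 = 5/3983 = 0.00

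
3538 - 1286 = 2252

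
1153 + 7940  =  9093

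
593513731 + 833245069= 1426758800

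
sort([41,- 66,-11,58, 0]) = [ - 66,-11,0,41,58]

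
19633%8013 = 3607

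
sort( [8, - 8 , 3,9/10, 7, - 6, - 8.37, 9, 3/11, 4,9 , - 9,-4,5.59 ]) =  [ - 9, - 8.37, - 8, - 6, - 4,  3/11, 9/10,3, 4, 5.59, 7, 8, 9 , 9 ] 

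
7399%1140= 559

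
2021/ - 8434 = - 1 + 6413/8434  =  - 0.24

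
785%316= 153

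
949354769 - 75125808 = 874228961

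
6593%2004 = 581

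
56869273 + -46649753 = 10219520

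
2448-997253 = -994805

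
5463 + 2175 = 7638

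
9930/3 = 3310 = 3310.00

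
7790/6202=3895/3101 = 1.26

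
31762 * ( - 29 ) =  - 921098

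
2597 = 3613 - 1016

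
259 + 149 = 408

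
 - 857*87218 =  - 74745826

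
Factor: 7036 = 2^2*1759^1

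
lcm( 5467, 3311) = 235081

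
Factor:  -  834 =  - 2^1 *3^1*139^1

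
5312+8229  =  13541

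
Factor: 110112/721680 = 74/485 = 2^1*5^( - 1)*37^1* 97^( - 1)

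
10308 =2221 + 8087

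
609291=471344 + 137947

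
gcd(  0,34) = 34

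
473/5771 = 473/5771 = 0.08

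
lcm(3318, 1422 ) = 9954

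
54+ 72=126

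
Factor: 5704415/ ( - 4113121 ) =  - 5^1*59^1*61^1*317^1*4113121^( - 1)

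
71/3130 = 71/3130= 0.02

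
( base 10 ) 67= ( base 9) 74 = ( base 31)25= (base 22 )31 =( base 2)1000011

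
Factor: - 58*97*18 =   -  2^2 * 3^2*  29^1*97^1=- 101268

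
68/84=17/21 =0.81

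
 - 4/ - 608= 1/152 = 0.01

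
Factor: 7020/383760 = 2^(-2) * 3^1 * 41^(-1) = 3/164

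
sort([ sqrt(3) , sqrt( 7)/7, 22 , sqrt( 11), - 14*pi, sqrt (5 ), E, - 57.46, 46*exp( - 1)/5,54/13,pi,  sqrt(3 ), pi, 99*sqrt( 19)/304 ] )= [ - 57.46, -14*pi,sqrt ( 7)/7, 99*sqrt(19)/304, sqrt(3), sqrt(3),sqrt(5),E, pi, pi, sqrt( 11 ),46 * exp( - 1) /5,54/13, 22]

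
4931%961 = 126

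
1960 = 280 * 7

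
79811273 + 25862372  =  105673645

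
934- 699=235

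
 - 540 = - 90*6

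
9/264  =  3/88= 0.03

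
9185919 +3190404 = 12376323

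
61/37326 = 61/37326 = 0.00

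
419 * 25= 10475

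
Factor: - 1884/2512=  - 3/4 = - 2^ ( - 2)*3^1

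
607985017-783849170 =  - 175864153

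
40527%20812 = 19715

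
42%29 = 13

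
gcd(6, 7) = 1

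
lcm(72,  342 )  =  1368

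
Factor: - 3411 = - 3^2*379^1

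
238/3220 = 17/230 =0.07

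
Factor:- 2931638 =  - 2^1*1465819^1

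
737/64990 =11/970 = 0.01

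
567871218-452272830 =115598388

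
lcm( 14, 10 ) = 70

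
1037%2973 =1037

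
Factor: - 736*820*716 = - 2^9 *5^1*23^1*41^1*179^1 = -432120320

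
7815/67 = 116 + 43/67 = 116.64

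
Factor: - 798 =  - 2^1* 3^1*7^1*19^1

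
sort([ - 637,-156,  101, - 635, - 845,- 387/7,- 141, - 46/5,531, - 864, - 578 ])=[ -864,-845, - 637, - 635, - 578, - 156, - 141,-387/7, - 46/5  ,  101, 531 ] 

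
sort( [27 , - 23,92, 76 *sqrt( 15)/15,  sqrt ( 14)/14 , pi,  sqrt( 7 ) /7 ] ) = [ - 23,sqrt(14)/14, sqrt( 7)/7,pi, 76*sqrt( 15 )/15, 27,92] 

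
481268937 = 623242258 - 141973321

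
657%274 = 109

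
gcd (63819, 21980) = 7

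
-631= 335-966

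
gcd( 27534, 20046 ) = 78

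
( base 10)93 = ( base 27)3C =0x5d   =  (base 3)10110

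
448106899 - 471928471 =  - 23821572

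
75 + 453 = 528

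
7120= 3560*2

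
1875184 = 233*8048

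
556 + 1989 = 2545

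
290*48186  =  13973940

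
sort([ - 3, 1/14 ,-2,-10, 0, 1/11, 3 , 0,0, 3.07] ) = [-10,-3,-2,0,0,0,1/14, 1/11 , 3 , 3.07] 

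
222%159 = 63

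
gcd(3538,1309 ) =1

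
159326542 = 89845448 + 69481094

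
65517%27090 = 11337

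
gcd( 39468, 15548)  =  1196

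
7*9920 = 69440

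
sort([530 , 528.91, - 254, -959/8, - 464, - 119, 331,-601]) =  [ - 601,-464, - 254, - 959/8,-119, 331, 528.91, 530]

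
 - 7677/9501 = - 1 + 608/3167= -  0.81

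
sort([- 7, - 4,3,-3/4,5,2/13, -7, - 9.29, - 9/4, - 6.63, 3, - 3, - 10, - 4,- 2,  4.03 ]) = [ - 10, - 9.29, - 7, - 7, - 6.63,  -  4, - 4, - 3, - 9/4, - 2,-3/4,2/13,3,3,4.03,5] 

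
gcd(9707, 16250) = 1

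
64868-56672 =8196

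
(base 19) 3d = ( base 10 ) 70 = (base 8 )106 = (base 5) 240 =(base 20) 3A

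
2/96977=2/96977 = 0.00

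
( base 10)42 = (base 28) 1E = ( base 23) 1j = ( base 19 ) 24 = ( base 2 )101010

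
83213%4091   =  1393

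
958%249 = 211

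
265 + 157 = 422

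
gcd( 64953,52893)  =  9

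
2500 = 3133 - 633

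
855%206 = 31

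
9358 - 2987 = 6371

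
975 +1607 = 2582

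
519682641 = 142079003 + 377603638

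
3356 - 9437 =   -  6081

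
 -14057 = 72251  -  86308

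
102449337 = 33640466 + 68808871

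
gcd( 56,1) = 1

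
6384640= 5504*1160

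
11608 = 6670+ 4938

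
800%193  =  28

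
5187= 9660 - 4473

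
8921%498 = 455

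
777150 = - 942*( - 825) 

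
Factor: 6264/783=8=2^3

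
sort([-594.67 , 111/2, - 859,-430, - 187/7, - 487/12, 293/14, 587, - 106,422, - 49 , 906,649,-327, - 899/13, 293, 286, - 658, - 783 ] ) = [ - 859,  -  783, - 658, - 594.67, - 430, - 327, - 106,  -  899/13, - 49, - 487/12,  -  187/7, 293/14, 111/2, 286, 293, 422, 587  ,  649, 906 ]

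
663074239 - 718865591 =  - 55791352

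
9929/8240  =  9929/8240 = 1.20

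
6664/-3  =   - 2222 + 2/3 = - 2221.33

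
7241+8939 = 16180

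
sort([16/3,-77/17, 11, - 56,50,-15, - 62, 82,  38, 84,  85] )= [-62, - 56, - 15, -77/17, 16/3 , 11 , 38, 50,82,84,85] 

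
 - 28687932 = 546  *( - 52542 ) 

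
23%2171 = 23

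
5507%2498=511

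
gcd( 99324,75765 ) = 3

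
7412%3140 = 1132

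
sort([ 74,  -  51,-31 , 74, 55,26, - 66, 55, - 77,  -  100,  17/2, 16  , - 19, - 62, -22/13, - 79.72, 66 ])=[ - 100, - 79.72, - 77, - 66,- 62,-51,  -  31, - 19, - 22/13,  17/2 , 16 , 26,55 , 55, 66, 74, 74 ]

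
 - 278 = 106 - 384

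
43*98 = 4214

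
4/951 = 4/951 = 0.00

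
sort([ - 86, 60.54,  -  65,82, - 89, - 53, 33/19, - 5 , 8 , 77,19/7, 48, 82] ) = [ - 89, - 86, - 65, - 53, - 5, 33/19, 19/7,8, 48, 60.54,77, 82, 82 ]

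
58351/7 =8335 + 6/7 =8335.86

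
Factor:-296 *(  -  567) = 2^3*3^4*7^1*37^1 = 167832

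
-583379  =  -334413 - 248966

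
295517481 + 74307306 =369824787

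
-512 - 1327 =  - 1839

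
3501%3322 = 179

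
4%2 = 0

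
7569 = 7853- 284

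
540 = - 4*(- 135)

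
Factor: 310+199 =509 = 509^1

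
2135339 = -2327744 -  - 4463083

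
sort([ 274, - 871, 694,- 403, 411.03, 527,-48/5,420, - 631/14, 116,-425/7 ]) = [ - 871,-403,-425/7,  -  631/14, - 48/5, 116,274, 411.03,  420,527, 694]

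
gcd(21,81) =3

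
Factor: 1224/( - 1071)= - 2^3*7^( - 1) = -  8/7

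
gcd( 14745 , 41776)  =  1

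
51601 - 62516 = - 10915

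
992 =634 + 358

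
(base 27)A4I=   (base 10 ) 7416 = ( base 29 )8nl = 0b1110011111000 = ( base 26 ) ap6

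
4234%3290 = 944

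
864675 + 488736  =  1353411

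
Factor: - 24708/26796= - 7^( - 1 )*11^( -1)*71^1 = -  71/77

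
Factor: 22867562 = 2^1*11433781^1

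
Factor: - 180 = -2^2*3^2*5^1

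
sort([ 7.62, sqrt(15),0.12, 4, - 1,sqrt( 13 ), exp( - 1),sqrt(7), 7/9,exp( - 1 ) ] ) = [ - 1,0.12, exp( - 1 ) , exp(  -  1),7/9,sqrt(7), sqrt( 13 ),sqrt (15),4, 7.62]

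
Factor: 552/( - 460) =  - 2^1*3^1*5^(- 1 ) = - 6/5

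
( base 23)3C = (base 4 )1101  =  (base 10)81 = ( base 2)1010001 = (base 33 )2F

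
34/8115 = 34/8115 = 0.00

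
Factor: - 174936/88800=-197/100 = - 2^( -2 )*5^( - 2)*197^1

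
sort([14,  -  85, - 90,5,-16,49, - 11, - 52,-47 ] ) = [ - 90,-85, - 52,- 47 ,  -  16, - 11, 5, 14,49 ]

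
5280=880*6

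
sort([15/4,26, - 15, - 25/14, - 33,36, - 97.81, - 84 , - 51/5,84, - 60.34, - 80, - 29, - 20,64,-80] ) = [ -97.81, - 84 , - 80 , - 80,-60.34,-33, - 29, - 20, - 15, - 51/5 ,-25/14, 15/4, 26,36,64,84 ]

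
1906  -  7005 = -5099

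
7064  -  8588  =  -1524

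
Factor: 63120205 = 5^1*1979^1 * 6379^1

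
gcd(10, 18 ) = 2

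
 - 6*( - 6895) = 41370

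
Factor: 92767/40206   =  2^( - 1 )*3^( - 1)*6701^( - 1)*92767^1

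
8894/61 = 8894/61  =  145.80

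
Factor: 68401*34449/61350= 2^(-1 ) * 5^(-2)*73^1*409^( - 1 )*937^1  *11483^1 =785448683/20450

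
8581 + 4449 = 13030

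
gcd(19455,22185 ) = 15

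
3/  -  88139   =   - 3/88139 = - 0.00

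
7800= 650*12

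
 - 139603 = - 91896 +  - 47707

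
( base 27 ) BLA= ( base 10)8596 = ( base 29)A6C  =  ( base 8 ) 20624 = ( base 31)8t9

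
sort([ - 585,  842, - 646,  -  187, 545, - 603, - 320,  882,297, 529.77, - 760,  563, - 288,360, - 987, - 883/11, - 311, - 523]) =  [ - 987 ,-760, -646, - 603 , - 585, - 523, - 320, - 311, - 288 , - 187, - 883/11, 297,360, 529.77, 545 , 563 , 842,882]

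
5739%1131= 84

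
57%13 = 5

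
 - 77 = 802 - 879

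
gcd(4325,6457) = 1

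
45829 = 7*6547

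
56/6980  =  14/1745=0.01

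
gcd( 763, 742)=7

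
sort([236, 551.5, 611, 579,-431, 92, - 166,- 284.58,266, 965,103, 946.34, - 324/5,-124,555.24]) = [ -431, - 284.58, - 166,- 124,  -  324/5,92,103, 236,  266, 551.5,555.24, 579, 611, 946.34 , 965 ] 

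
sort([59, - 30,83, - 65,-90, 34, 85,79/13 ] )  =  [-90, - 65, - 30,79/13, 34,59,83 , 85 ] 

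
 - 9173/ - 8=1146 + 5/8 = 1146.62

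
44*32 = 1408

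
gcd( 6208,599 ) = 1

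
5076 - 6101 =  - 1025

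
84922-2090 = 82832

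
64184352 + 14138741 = 78323093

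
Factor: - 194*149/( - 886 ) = 14453/443=97^1*149^1*443^(-1 ) 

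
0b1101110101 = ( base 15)3e0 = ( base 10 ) 885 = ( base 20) 245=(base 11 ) 735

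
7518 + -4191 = 3327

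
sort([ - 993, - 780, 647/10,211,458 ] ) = [-993 ,-780,647/10,211, 458]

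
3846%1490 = 866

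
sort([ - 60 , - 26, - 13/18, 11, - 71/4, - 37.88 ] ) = [ - 60, - 37.88, - 26  , - 71/4, - 13/18,11]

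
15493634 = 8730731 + 6762903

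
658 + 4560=5218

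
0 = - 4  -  -4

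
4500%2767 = 1733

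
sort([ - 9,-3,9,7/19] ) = [ - 9 , - 3, 7/19,9]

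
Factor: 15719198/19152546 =7859599/9576273 = 3^ (-1 )*7^( - 1)*11^1* 456013^( - 1) *714509^1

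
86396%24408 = 13172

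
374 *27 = 10098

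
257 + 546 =803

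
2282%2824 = 2282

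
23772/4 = 5943 = 5943.00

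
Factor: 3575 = 5^2 * 11^1*13^1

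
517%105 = 97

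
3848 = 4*962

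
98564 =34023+64541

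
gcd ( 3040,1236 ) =4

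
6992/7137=6992/7137=0.98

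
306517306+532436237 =838953543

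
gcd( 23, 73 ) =1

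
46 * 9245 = 425270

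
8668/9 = 963 + 1/9 = 963.11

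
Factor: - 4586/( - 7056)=2293/3528 = 2^(-3 )*3^( - 2)*7^( - 2 )*2293^1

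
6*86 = 516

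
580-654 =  - 74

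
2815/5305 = 563/1061=0.53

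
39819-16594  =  23225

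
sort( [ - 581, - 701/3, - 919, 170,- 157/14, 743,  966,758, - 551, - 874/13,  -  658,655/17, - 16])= [ - 919, - 658,-581, - 551, - 701/3,-874/13,- 16, - 157/14,655/17, 170,743, 758,966]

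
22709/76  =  22709/76 = 298.80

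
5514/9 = 1838/3   =  612.67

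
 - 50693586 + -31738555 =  - 82432141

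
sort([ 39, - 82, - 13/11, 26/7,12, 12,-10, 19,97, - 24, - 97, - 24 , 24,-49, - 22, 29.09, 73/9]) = [ - 97,  -  82, - 49,-24,-24,  -  22, - 10,-13/11,26/7,73/9, 12, 12, 19,24,  29.09, 39, 97 ]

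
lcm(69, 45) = 1035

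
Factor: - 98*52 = - 5096  =  -2^3*7^2 * 13^1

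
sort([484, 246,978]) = [246,484, 978 ]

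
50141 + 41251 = 91392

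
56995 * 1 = 56995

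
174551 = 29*6019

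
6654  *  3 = 19962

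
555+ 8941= 9496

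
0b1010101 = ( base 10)85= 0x55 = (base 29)2R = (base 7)151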